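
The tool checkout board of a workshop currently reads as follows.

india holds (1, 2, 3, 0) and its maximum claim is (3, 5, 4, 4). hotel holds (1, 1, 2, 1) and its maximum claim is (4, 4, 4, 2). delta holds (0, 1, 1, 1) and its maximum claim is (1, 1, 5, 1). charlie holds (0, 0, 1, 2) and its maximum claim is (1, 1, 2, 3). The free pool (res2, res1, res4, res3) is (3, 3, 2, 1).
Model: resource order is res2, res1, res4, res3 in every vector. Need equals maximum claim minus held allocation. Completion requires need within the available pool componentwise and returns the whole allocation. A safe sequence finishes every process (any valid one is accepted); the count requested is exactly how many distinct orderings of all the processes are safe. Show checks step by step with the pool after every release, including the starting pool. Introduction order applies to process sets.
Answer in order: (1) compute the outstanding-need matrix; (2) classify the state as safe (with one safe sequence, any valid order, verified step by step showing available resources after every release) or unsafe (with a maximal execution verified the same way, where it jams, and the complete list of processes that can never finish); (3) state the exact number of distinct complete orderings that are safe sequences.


(1) Remaining need (order res2, res1, res4, res3):
  india: (2, 3, 1, 4)
  hotel: (3, 3, 2, 1)
  delta: (1, 0, 4, 0)
  charlie: (1, 1, 1, 1)
(2) SAFE — a valid safe sequence is charlie, hotel, delta, india.
Key observation: at charlie the run first touches a limit — (1, 1, 1, 1) against (3, 3, 2, 1), exact on a resource it actually requests.
Walking it through:
  pool = (3, 3, 2, 1)
  charlie: need (1, 1, 1, 1) fits (3, 3, 2, 1); releases (0, 0, 1, 2), pool now (3, 3, 3, 3)
  hotel: need (3, 3, 2, 1) fits (3, 3, 3, 3); releases (1, 1, 2, 1), pool now (4, 4, 5, 4)
  delta: need (1, 0, 4, 0) fits (4, 4, 5, 4); releases (0, 1, 1, 1), pool now (4, 5, 6, 5)
  india: need (2, 3, 1, 4) fits (4, 5, 6, 5); releases (1, 2, 3, 0), pool now (5, 7, 9, 5)
(3) Precisely 5 of the possible complete orderings are safe sequences.


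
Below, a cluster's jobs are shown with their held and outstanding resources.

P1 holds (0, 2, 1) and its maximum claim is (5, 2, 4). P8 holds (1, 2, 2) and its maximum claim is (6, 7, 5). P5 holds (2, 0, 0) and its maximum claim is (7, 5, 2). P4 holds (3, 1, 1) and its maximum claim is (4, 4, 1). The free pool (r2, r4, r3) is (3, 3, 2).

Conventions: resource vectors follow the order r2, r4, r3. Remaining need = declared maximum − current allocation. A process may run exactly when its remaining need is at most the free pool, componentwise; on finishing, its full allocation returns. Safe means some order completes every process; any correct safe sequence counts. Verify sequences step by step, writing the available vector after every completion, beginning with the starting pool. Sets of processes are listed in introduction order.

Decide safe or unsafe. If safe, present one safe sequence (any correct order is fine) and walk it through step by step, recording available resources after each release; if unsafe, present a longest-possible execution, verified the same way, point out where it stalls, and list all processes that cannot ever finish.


The state is SAFE; one workable sequence: P4, P1, P8, P5.
Key observation: at P4 the run first touches a limit — (1, 3, 0) against (3, 3, 2), exact on a resource it actually requests.
Check, step by step:
  pool = (3, 3, 2)
  P4: need (1, 3, 0) fits (3, 3, 2); releases (3, 1, 1), pool now (6, 4, 3)
  P1: need (5, 0, 3) fits (6, 4, 3); releases (0, 2, 1), pool now (6, 6, 4)
  P8: need (5, 5, 3) fits (6, 6, 4); releases (1, 2, 2), pool now (7, 8, 6)
  P5: need (5, 5, 2) fits (7, 8, 6); releases (2, 0, 0), pool now (9, 8, 6)


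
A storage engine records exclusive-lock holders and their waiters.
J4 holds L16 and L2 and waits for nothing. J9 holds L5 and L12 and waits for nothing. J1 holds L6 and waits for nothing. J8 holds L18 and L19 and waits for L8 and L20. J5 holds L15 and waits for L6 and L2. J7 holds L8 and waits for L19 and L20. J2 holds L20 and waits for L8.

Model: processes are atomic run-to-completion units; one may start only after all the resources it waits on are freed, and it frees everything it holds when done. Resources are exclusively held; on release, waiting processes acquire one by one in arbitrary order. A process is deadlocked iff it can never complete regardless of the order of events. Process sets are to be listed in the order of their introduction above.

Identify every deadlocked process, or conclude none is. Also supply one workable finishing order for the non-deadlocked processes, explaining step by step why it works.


Deadlocked: J8, J7 and J2.
Key observation: along J8 -> J7 -> J8, each member waits on what the next one holds — a deadlock; J2 is caught in further circular waits.
One completion order for the rest: J1, J9, J4, J5.
Check, step by step:
  run J1 (it waits on nothing); releases L6
  run J9 (it waits on nothing); releases L5 and L12
  run J4 (it waits on nothing); releases L16 and L2
  run J5 (all its waits — L6 and L2 — are resolved); releases L15


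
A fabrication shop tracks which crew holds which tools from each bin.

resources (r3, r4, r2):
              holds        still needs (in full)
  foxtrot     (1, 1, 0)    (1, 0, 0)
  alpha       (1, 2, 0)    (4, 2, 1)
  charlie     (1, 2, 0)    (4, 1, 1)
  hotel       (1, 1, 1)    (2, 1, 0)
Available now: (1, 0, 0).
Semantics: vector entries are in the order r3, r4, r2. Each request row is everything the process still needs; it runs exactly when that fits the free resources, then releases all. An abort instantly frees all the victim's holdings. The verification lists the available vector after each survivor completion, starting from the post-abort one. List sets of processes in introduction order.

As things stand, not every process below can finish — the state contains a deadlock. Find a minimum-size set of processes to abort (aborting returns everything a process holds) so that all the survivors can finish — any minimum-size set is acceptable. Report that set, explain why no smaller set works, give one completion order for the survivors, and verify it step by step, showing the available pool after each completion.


Abort alpha.
Key observation: the returned (1, 2, 0) from alpha is what brings charlie — unrunnable before, under any order — into play at step 3.
Minimality: the empty abort set fails — the state is deadlocked as it stands.
Survivors finish in the order: hotel, foxtrot, charlie. Walking it through (pool after the aborts first):
  pool = (2, 2, 0)
  run hotel (needs (2, 1, 0), free (2, 2, 0)); after release of (1, 1, 1) the pool is (3, 3, 1)
  run foxtrot (needs (1, 0, 0), free (3, 3, 1)); after release of (1, 1, 0) the pool is (4, 4, 1)
  run charlie (needs (4, 1, 1), free (4, 4, 1)); after release of (1, 2, 0) the pool is (5, 6, 1)


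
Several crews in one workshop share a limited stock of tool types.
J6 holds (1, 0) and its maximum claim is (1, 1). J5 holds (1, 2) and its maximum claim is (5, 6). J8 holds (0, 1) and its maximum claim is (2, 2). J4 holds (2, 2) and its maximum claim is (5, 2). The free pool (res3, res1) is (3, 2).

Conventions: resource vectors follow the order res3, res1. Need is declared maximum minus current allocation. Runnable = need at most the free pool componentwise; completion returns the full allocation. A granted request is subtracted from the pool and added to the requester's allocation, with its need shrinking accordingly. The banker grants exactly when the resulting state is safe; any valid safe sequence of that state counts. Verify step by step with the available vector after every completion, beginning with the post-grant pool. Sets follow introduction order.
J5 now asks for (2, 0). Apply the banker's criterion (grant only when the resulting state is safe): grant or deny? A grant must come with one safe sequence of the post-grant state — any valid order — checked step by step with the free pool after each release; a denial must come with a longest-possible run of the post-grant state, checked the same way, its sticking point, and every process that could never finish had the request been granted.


DENY. Granting would leave the state unsafe.
Key observation: after J6, J8 the pool peaks at (2, 3), and each blocked process is short somewhere: J5 on res1; J4 on res3.
After a pretend grant, a maximal execution: J6, J8 — then nothing else fits. Walking it through:
  pool = (1, 2)
  J6 needs (0, 1) <= (1, 2) -> finishes; pool += (1, 0) = (2, 2)
  J8 needs (2, 1) <= (2, 2) -> finishes; pool += (0, 1) = (2, 3)
  blocked: J5 wants (2, 4), pool (2, 3) — not enough res1
  blocked: J4 wants (3, 0), pool (2, 3) — not enough res3
Processes that could never finish after the grant: J5 and J4.


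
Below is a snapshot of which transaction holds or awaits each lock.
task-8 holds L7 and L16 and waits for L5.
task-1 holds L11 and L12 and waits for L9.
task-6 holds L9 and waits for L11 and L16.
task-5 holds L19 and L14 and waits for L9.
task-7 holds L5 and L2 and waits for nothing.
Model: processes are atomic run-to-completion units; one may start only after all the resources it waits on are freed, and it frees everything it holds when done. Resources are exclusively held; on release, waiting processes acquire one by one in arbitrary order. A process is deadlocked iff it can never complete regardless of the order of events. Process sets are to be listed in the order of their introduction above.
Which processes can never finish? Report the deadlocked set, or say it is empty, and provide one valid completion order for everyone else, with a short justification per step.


Deadlocked set: task-1, task-6 and task-5.
Key observation: task-1 -> task-6 -> task-1 is a circular wait — nothing in it can go first; task-5 waits into the deadlock from upstream.
One completion order for the rest: task-7, task-8.
Check, step by step:
  task-7: no waits; runs immediately, freeing L5 and L2
  task-8: everything it awaited (L5) is free; runs, freeing L7 and L16


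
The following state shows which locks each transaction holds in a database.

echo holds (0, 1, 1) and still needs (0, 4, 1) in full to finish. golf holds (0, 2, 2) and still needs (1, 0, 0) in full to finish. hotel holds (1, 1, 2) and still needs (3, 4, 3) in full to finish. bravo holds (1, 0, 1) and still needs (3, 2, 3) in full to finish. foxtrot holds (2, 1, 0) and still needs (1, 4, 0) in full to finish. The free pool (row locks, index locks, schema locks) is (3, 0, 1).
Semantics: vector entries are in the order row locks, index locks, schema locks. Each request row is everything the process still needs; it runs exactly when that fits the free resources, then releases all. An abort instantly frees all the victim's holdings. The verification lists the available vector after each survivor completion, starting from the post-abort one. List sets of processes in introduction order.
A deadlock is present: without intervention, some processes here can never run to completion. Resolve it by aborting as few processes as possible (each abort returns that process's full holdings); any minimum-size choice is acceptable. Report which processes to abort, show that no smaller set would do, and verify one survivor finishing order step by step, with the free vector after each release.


Abort hotel and foxtrot.
Key observation: echo had no path to completion before; after the abort of hotel and foxtrot ((3, 2, 2) returned), step 2 is where it fits.
Why nothing smaller works — every single abort fails: echo alone leaves hotel blocked (short on index locks); golf alone leaves echo blocked (short on index locks); hotel alone leaves echo blocked (short on index locks); bravo alone leaves echo blocked (short on index locks); foxtrot alone leaves echo blocked (short on index locks).
One survivor order: golf, echo, bravo. Step-by-step check (post-abort pool first):
  pool = (6, 2, 3)
  golf: need (1, 0, 0) fits (6, 2, 3); releases (0, 2, 2), pool now (6, 4, 5)
  echo: need (0, 4, 1) fits (6, 4, 5); releases (0, 1, 1), pool now (6, 5, 6)
  bravo: need (3, 2, 3) fits (6, 5, 6); releases (1, 0, 1), pool now (7, 5, 7)


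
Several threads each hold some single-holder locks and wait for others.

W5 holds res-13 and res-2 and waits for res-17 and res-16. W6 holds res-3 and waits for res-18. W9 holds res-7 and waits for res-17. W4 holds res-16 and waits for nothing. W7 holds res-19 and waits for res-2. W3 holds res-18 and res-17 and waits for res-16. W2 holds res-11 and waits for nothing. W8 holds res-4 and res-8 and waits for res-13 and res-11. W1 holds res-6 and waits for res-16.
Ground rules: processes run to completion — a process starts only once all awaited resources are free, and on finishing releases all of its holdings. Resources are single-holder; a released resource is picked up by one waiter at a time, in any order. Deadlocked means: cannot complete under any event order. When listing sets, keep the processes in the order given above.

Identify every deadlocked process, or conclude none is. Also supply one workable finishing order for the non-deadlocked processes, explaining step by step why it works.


Nothing here is deadlocked.
Key observation: the wait relation is loop-free; peeling off processes with no waits unwinds the whole state.
One completion order for the rest: W4, W3, W5, W2, W6, W7, W9, W8, W1.
Check, step by step:
  run W4 (it waits on nothing); releases res-16
  W3: everything it awaited (res-16) is free; runs, freeing res-18 and res-17
  W5: everything it awaited (res-17 and res-16) is free; runs, freeing res-13 and res-2
  run W2 (it waits on nothing); releases res-11
  W6: everything it awaited (res-18) is free; runs, freeing res-3
  W7: everything it awaited (res-2) is free; runs, freeing res-19
  W9: everything it awaited (res-17) is free; runs, freeing res-7
  W8: everything it awaited (res-13 and res-11) is free; runs, freeing res-4 and res-8
  W1: everything it awaited (res-16) is free; runs, freeing res-6


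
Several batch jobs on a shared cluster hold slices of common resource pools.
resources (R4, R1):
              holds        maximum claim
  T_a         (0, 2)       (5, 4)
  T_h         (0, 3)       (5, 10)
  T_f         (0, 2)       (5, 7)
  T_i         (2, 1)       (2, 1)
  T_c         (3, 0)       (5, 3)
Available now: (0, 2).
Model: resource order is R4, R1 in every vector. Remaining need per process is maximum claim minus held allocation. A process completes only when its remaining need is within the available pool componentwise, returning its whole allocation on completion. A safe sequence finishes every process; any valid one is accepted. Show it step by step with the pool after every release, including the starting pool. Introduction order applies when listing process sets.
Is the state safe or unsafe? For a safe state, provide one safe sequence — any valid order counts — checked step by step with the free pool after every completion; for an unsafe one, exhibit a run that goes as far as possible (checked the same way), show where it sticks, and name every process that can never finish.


SAFE — a valid safe sequence is T_i, T_c, T_a, T_f, T_h.
Key observation: T_c is the earliest step where a requested resource binds exactly: need (2, 3), pool (2, 3) at its turn.
Verifying each step:
  pool = (0, 2)
  T_i needs (0, 0) <= (0, 2) -> finishes; pool += (2, 1) = (2, 3)
  T_c needs (2, 3) <= (2, 3) -> finishes; pool += (3, 0) = (5, 3)
  T_a needs (5, 2) <= (5, 3) -> finishes; pool += (0, 2) = (5, 5)
  T_f needs (5, 5) <= (5, 5) -> finishes; pool += (0, 2) = (5, 7)
  T_h needs (5, 7) <= (5, 7) -> finishes; pool += (0, 3) = (5, 10)


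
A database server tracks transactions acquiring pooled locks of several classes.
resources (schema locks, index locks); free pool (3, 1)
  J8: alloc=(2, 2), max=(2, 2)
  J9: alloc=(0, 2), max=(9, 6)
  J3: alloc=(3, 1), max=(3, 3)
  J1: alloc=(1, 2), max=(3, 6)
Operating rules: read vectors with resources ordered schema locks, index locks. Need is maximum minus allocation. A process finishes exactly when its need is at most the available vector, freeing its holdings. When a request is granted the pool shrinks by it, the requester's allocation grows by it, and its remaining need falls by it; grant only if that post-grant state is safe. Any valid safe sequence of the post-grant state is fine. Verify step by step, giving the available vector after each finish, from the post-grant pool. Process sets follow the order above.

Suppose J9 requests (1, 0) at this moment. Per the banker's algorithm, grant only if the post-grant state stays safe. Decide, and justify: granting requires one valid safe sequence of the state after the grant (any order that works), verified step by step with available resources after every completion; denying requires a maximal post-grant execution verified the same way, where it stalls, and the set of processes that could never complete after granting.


GRANT. The post-grant state is safe; one safe sequence: J8, J3, J1, J9.
Key observation: the transfer keeps a workable pool ((2, 1)); J8 starts the safe sequence.
Check on the post-grant state, step by step:
  pool = (2, 1)
  J8: need (0, 0) fits (2, 1); releases (2, 2), pool now (4, 3)
  J3: need (0, 2) fits (4, 3); releases (3, 1), pool now (7, 4)
  J1: need (2, 4) fits (7, 4); releases (1, 2), pool now (8, 6)
  J9: need (8, 4) fits (8, 6); releases (1, 2), pool now (9, 8)


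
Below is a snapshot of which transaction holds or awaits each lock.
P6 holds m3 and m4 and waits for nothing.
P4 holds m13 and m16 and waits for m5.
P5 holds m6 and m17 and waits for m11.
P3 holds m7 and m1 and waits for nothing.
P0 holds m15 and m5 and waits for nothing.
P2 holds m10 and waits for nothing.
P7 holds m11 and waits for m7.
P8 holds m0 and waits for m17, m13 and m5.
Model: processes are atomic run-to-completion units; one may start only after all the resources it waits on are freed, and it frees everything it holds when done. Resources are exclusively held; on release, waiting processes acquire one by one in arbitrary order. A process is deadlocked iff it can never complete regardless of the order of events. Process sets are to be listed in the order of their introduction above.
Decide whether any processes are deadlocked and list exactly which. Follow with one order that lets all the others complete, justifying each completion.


The deadlocked set is empty.
Key observation: the wait relation is loop-free; peeling off processes with no waits unwinds the whole state.
One completion order for the rest: P2, P0, P3, P4, P6, P7, P5, P8.
Step-by-step check:
  run P2 (it waits on nothing); releases m10
  run P0 (it waits on nothing); releases m15 and m5
  run P3 (it waits on nothing); releases m7 and m1
  P4 waits on m5 — all released -> runs and releases m13 and m16
  run P6 (it waits on nothing); releases m3 and m4
  P7 waits on m7 — all released -> runs and releases m11
  P5 waits on m11 — all released -> runs and releases m6 and m17
  P8 waits on m17, m13 and m5 — all released -> runs and releases m0


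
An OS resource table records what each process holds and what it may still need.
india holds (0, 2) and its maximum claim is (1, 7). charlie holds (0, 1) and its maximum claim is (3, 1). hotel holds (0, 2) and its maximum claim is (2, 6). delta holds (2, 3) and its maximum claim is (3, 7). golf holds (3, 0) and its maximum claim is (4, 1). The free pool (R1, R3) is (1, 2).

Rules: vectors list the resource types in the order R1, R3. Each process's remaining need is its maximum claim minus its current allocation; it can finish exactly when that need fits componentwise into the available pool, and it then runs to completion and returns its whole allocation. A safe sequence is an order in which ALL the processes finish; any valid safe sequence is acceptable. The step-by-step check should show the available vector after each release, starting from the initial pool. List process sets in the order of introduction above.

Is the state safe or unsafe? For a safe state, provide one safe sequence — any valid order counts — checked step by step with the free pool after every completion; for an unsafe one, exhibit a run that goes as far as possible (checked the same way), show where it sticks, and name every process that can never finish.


UNSAFE.
Key observation: no order helps: past golf, charlie, the free pool tops out at (4, 3), below what each blocked process needs in R3.
The run golf, charlie cannot be extended any further. Check, step by step:
  pool = (1, 2)
  golf: need (1, 1) fits (1, 2); releases (3, 0), pool now (4, 2)
  charlie: need (3, 0) fits (4, 2); releases (0, 1), pool now (4, 3)
  india still needs (1, 5) but only (4, 3) is free — short on R3
  hotel still needs (2, 4) but only (4, 3) is free — short on R3
  delta still needs (1, 4) but only (4, 3) is free — short on R3
Processes that can never finish: india, hotel and delta.


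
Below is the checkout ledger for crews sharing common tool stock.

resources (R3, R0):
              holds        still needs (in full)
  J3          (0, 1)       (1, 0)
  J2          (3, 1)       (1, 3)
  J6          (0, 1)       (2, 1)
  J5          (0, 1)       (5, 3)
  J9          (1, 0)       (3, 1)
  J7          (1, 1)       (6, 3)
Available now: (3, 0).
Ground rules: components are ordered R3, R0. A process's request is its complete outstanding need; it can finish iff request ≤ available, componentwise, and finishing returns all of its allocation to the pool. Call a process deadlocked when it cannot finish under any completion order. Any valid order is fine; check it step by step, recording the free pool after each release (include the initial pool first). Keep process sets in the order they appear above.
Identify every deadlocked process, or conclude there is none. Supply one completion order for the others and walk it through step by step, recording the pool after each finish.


Deadlocked: J2, J5 and J7.
Key observation: R0 is the bottleneck — with J3, J9, J6 done the pool holds (4, 2), short of every remaining need.
A valid finishing order for the others: J3, J9, J6. Check, step by step:
  pool = (3, 0)
  J3: need (1, 0) fits (3, 0); releases (0, 1), pool now (3, 1)
  J9: need (3, 1) fits (3, 1); releases (1, 0), pool now (4, 1)
  J6: need (2, 1) fits (4, 1); releases (0, 1), pool now (4, 2)
The stuck group stays short no matter what:
  blocked: J2 wants (1, 3), pool (4, 2) — not enough R0
  blocked: J5 wants (5, 3), pool (4, 2) — not enough R3 and R0
  blocked: J7 wants (6, 3), pool (4, 2) — not enough R3 and R0


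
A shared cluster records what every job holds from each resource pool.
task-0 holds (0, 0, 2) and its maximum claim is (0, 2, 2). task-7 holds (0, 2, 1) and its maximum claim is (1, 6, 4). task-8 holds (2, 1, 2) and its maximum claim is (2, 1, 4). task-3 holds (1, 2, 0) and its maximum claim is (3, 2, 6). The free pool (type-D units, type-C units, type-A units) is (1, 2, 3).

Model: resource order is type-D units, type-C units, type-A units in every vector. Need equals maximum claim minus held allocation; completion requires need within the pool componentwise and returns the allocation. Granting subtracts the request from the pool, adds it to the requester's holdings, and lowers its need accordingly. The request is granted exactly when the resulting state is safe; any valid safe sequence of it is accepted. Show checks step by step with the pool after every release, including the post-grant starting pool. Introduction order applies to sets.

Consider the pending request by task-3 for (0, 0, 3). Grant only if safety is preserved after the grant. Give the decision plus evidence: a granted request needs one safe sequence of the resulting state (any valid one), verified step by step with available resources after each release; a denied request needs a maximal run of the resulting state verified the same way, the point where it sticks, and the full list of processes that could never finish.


GRANT: granting preserves safety; a valid post-grant sequence is task-0, task-8, task-3, task-7.
Key observation: the grant leaves (1, 2, 0) free — enough for task-0, whose release restarts the cascade.
Check on the post-grant state, step by step:
  pool = (1, 2, 0)
  task-0: need (0, 2, 0) fits (1, 2, 0); releases (0, 0, 2), pool now (1, 2, 2)
  task-8: need (0, 0, 2) fits (1, 2, 2); releases (2, 1, 2), pool now (3, 3, 4)
  task-3: need (2, 0, 3) fits (3, 3, 4); releases (1, 2, 3), pool now (4, 5, 7)
  task-7: need (1, 4, 3) fits (4, 5, 7); releases (0, 2, 1), pool now (4, 7, 8)


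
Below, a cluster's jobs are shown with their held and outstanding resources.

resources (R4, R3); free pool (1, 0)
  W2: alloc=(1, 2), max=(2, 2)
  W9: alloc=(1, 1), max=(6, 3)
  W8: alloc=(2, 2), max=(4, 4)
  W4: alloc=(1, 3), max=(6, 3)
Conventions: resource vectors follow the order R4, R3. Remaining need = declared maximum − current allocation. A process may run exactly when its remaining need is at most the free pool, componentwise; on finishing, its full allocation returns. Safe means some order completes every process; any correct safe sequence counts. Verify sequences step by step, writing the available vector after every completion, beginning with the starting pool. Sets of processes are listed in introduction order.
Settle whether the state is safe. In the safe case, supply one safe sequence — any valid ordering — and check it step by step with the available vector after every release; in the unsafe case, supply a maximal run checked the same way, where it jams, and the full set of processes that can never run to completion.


UNSAFE.
Key observation: once W2, W8 finish, the pool peaks at (4, 4) — and every remaining process still needs more R4 than that.
The run W2, W8 cannot be extended any further. Step-by-step check:
  pool = (1, 0)
  W2: need (1, 0) fits (1, 0); releases (1, 2), pool now (2, 2)
  W8: need (2, 2) fits (2, 2); releases (2, 2), pool now (4, 4)
  W9 cannot run: need (5, 2) vs free (4, 4) (insufficient R4)
  W4 cannot run: need (5, 0) vs free (4, 4) (insufficient R4)
Processes that can never finish: W9 and W4.


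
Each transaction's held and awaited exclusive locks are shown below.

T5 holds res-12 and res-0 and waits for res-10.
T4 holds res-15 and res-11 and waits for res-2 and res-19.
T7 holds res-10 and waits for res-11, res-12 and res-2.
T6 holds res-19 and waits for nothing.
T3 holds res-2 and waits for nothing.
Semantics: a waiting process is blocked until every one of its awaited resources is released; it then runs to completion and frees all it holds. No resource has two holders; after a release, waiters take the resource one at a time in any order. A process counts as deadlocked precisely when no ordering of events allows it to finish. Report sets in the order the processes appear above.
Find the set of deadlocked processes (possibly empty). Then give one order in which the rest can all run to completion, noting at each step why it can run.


The deadlocked set is T5 and T7.
Key observation: along T5 -> T7 -> T5, each member waits on what the next one holds — a deadlock; no other process is dragged down with it.
A valid finishing order for the others: T3, T6, T4.
Verifying each step:
  T3: no waits; runs immediately, freeing res-2
  T6: no waits; runs immediately, freeing res-19
  T4: everything it awaited (res-2 and res-19) is free; runs, freeing res-15 and res-11


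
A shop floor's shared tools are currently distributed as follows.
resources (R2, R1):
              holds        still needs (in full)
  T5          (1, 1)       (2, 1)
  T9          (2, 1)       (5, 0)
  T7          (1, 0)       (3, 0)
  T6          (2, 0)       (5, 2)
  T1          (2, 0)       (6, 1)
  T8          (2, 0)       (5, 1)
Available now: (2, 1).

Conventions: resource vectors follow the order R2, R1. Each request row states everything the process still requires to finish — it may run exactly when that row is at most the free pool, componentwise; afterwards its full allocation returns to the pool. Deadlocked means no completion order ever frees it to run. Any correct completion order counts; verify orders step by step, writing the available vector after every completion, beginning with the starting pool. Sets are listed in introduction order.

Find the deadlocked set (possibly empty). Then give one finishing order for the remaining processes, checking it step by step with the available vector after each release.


The deadlocked set is T9, T6, T1 and T8.
Key observation: the pool after T5, T7 is (4, 2); every surviving request exceeds it in R2, so progress ends there.
A valid finishing order for the others: T5, T7. Walking it through:
  pool = (2, 1)
  T5: need (2, 1) fits (2, 1); releases (1, 1), pool now (3, 2)
  T7: need (3, 0) fits (3, 2); releases (1, 0), pool now (4, 2)
None of the blocked processes ever fits:
  T9 still needs (5, 0) but only (4, 2) is free — short on R2
  T6 still needs (5, 2) but only (4, 2) is free — short on R2
  T1 still needs (6, 1) but only (4, 2) is free — short on R2
  T8 still needs (5, 1) but only (4, 2) is free — short on R2


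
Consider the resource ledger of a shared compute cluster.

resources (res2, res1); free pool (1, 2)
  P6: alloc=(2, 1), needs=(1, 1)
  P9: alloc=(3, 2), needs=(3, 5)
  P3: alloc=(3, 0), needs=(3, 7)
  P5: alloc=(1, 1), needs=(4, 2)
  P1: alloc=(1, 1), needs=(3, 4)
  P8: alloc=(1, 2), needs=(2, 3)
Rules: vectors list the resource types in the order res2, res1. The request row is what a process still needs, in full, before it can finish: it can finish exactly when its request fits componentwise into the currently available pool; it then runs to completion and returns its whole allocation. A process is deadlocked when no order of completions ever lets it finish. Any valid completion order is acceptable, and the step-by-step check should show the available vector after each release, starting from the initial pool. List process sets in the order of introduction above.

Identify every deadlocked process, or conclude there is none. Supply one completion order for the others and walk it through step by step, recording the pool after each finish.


No process is deadlocked.
Key observation: the pool covers P6 at once, and every later process fits after earlier releases.
A valid finishing order for the others: P6, P8, P5, P1, P3, P9. Walking it through:
  pool = (1, 2)
  run P6 (needs (1, 1), free (1, 2)); after release of (2, 1) the pool is (3, 3)
  run P8 (needs (2, 3), free (3, 3)); after release of (1, 2) the pool is (4, 5)
  run P5 (needs (4, 2), free (4, 5)); after release of (1, 1) the pool is (5, 6)
  run P1 (needs (3, 4), free (5, 6)); after release of (1, 1) the pool is (6, 7)
  run P3 (needs (3, 7), free (6, 7)); after release of (3, 0) the pool is (9, 7)
  run P9 (needs (3, 5), free (9, 7)); after release of (3, 2) the pool is (12, 9)


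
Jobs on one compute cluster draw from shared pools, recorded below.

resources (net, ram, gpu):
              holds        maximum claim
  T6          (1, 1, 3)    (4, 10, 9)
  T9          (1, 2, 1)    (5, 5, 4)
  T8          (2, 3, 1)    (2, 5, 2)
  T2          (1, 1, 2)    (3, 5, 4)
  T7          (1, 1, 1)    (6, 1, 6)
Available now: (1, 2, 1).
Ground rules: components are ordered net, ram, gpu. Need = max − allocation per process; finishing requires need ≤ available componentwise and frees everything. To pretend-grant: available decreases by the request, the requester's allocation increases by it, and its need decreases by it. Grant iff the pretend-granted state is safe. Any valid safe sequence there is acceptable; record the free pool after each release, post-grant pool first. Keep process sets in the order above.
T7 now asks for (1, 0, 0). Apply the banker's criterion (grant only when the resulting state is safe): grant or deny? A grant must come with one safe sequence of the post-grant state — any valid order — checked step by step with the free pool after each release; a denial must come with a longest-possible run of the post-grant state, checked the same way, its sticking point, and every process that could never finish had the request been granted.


DENY. Granting would leave the state unsafe.
Key observation: after T8, T2 the pool peaks at (3, 6, 4), and each blocked process is short somewhere: T6 on ram, gpu; T9 on net; T7 on net, gpu.
On the post-grant state, T8, T2 is a maximal run — nothing extends it. Check, step by step:
  pool = (0, 2, 1)
  T8 needs (0, 2, 1) <= (0, 2, 1) -> finishes; pool += (2, 3, 1) = (2, 5, 2)
  T2 needs (2, 4, 2) <= (2, 5, 2) -> finishes; pool += (1, 1, 2) = (3, 6, 4)
  blocked: T6 wants (3, 9, 6), pool (3, 6, 4) — not enough ram and gpu
  blocked: T9 wants (4, 3, 3), pool (3, 6, 4) — not enough net
  blocked: T7 wants (4, 0, 5), pool (3, 6, 4) — not enough net and gpu
Had the request been granted, T6, T9 and T7 could never finish.


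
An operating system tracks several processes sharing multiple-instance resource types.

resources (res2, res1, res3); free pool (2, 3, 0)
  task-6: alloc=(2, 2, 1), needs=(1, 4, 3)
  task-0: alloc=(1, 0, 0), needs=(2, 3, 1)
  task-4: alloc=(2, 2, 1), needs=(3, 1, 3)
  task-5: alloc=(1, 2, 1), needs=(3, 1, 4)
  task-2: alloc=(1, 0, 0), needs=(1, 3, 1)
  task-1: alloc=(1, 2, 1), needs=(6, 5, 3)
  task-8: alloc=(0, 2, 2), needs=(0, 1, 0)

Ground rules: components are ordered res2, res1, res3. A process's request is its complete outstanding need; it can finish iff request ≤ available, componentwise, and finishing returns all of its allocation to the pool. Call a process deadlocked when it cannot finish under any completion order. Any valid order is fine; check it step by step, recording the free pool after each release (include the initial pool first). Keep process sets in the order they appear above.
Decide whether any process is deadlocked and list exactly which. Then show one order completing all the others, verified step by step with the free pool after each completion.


The deadlocked set is task-6, task-4, task-5 and task-1.
Key observation: task-8, task-0, task-2 can finish, but then (4, 5, 2) is all there is, and the blocked group's res3 demands exceed it.
A valid finishing order for the others: task-8, task-0, task-2. Verifying each step:
  pool = (2, 3, 0)
  run task-8 (needs (0, 1, 0), free (2, 3, 0)); after release of (0, 2, 2) the pool is (2, 5, 2)
  run task-0 (needs (2, 3, 1), free (2, 5, 2)); after release of (1, 0, 0) the pool is (3, 5, 2)
  run task-2 (needs (1, 3, 1), free (3, 5, 2)); after release of (1, 0, 0) the pool is (4, 5, 2)
The stuck group stays short no matter what:
  task-6 cannot run: need (1, 4, 3) vs free (4, 5, 2) (insufficient res3)
  task-4 cannot run: need (3, 1, 3) vs free (4, 5, 2) (insufficient res3)
  task-5 cannot run: need (3, 1, 4) vs free (4, 5, 2) (insufficient res3)
  task-1 cannot run: need (6, 5, 3) vs free (4, 5, 2) (insufficient res2 and res3)


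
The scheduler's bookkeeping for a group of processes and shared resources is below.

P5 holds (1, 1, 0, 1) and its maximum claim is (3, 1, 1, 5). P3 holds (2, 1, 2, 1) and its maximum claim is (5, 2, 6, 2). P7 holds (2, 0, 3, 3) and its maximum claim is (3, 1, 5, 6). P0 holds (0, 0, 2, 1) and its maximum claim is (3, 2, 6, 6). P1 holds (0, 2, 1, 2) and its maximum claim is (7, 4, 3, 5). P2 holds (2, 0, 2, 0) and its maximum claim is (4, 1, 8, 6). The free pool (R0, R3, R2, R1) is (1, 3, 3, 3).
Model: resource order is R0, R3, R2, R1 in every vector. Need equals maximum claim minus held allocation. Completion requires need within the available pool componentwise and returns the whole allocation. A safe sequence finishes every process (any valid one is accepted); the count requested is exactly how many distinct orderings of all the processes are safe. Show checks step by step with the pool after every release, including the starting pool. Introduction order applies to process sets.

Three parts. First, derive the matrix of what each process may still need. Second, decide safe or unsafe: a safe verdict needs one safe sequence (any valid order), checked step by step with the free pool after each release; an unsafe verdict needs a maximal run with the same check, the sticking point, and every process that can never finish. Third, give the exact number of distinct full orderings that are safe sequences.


(1) Outstanding need per process (order R0, R3, R2, R1):
  P5: (2, 0, 1, 4)
  P3: (3, 1, 4, 1)
  P7: (1, 1, 2, 3)
  P0: (3, 2, 4, 5)
  P1: (7, 2, 2, 3)
  P2: (2, 1, 6, 6)
(2) SAFE. One safe sequence: P7, P5, P2, P0, P3, P1.
Key observation: P7 marks the first exact bind of the order: its need (1, 1, 2, 3) fits the free (1, 3, 3, 3) with zero slack on a requested resource.
Step-by-step check:
  pool = (1, 3, 3, 3)
  P7: need (1, 1, 2, 3) fits (1, 3, 3, 3); releases (2, 0, 3, 3), pool now (3, 3, 6, 6)
  P5: need (2, 0, 1, 4) fits (3, 3, 6, 6); releases (1, 1, 0, 1), pool now (4, 4, 6, 7)
  P2: need (2, 1, 6, 6) fits (4, 4, 6, 7); releases (2, 0, 2, 0), pool now (6, 4, 8, 7)
  P0: need (3, 2, 4, 5) fits (6, 4, 8, 7); releases (0, 0, 2, 1), pool now (6, 4, 10, 8)
  P3: need (3, 1, 4, 1) fits (6, 4, 10, 8); releases (2, 1, 2, 1), pool now (8, 5, 12, 9)
  P1: need (7, 2, 2, 3) fits (8, 5, 12, 9); releases (0, 2, 1, 2), pool now (8, 7, 13, 11)
(3) Exactly 40 of the possible complete orderings are safe sequences.


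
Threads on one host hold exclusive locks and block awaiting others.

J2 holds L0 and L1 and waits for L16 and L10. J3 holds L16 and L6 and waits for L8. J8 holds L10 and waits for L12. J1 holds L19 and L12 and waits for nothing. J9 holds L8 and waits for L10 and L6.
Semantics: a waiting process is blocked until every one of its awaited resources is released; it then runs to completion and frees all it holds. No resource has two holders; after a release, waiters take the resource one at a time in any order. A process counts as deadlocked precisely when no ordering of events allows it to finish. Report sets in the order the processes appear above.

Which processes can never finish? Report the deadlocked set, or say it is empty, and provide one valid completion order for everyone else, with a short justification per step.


The deadlocked set is J2, J3 and J9.
Key observation: the loop J3 -> J9 -> J3 blocks itself forever; J2 waits into the deadlock from upstream.
The rest can finish in the order J1, J8.
Check, step by step:
  J1: no waits; runs immediately, freeing L19 and L12
  run J8 (all its waits — L12 — are resolved); releases L10


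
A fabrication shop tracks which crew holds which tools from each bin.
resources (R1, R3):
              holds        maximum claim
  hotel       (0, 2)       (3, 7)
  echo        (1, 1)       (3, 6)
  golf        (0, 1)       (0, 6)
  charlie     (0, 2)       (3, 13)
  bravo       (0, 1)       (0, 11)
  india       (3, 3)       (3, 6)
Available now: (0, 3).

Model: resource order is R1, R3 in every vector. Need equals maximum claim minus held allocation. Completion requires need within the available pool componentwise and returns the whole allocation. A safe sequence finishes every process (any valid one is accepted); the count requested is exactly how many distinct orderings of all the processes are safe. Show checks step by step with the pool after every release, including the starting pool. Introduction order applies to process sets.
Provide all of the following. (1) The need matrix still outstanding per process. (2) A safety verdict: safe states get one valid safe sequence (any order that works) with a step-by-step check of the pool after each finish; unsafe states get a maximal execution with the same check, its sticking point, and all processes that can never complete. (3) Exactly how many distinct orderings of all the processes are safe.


(1) Outstanding need per process (order R1, R3):
  hotel: (3, 5)
  echo: (2, 5)
  golf: (0, 5)
  charlie: (3, 11)
  bravo: (0, 10)
  india: (0, 3)
(2) The state is SAFE; one workable sequence: india, hotel, golf, echo, bravo, charlie.
Key observation: the order's first zero-slack moment is india ((0, 3) needed, (0, 3) free — a requested resource with nothing to spare).
Verifying each step:
  pool = (0, 3)
  india needs (0, 3) <= (0, 3) -> finishes; pool += (3, 3) = (3, 6)
  hotel needs (3, 5) <= (3, 6) -> finishes; pool += (0, 2) = (3, 8)
  golf needs (0, 5) <= (3, 8) -> finishes; pool += (0, 1) = (3, 9)
  echo needs (2, 5) <= (3, 9) -> finishes; pool += (1, 1) = (4, 10)
  bravo needs (0, 10) <= (4, 10) -> finishes; pool += (0, 1) = (4, 11)
  charlie needs (3, 11) <= (4, 11) -> finishes; pool += (0, 2) = (4, 13)
(3) The exact count: 6 of the possible complete orderings are safe sequences.
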